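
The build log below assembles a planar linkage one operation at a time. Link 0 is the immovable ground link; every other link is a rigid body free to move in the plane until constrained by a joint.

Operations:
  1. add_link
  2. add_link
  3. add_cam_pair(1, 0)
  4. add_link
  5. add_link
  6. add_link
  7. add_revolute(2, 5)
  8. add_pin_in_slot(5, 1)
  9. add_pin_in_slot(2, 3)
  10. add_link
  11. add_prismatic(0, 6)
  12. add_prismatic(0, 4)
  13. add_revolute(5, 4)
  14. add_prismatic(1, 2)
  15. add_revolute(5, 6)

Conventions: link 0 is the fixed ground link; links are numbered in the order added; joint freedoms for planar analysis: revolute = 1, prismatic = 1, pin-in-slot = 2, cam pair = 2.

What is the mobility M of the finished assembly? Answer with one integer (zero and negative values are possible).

link 0 = ground. State L|J1|J2 = 1|0|0
+link1  2|0|0
+link2  3|0|0
C(1,0) f=2→J2  3|0|1
+link3  4|0|1
+link4  5|0|1
+link5  6|0|1
R(2,5) f=1→J1  6|1|1
PS(5,1) f=2→J2  6|1|2
PS(2,3) f=2→J2  6|1|3
+link6  7|1|3
P(0,6) f=1→J1  7|2|3
P(0,4) f=1→J1  7|3|3
R(5,4) f=1→J1  7|4|3
P(1,2) f=1→J1  7|5|3
R(5,6) f=1→J1  7|6|3
M = 3(7−1)−2·6−3 = 18−12−3 = 3

M = 3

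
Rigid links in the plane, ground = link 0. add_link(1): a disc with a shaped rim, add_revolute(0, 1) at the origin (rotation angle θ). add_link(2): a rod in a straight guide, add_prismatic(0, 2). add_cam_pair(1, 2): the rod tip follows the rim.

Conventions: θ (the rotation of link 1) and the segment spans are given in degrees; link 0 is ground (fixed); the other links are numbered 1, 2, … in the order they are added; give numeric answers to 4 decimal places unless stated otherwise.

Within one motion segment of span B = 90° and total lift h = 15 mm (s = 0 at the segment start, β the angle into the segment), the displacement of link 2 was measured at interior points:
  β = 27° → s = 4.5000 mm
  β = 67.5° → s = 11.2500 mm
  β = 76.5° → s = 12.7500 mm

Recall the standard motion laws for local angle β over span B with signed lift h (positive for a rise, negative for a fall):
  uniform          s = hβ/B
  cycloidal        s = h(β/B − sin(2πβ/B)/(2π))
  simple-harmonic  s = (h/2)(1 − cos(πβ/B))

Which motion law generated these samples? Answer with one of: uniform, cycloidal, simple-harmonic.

candidates at β/B = r: uniform s = h·r (linear in β); cycloidal s = h·(r − sin(2πr)/(2π)); simple-harmonic s = (h/2)(1 − cos(πr))
β=27°: printed 4.5000 | uniform 4.5000, cycloidal 2.2295, simple-harmonic 3.0916
β=67.5°: printed 11.2500 | uniform 11.2500, cycloidal 13.6373, simple-harmonic 12.8033
β=76.5°: printed 12.7500 | uniform 12.7500, cycloidal 14.6814, simple-harmonic 14.1825
only one law matches every sample → uniform

uniform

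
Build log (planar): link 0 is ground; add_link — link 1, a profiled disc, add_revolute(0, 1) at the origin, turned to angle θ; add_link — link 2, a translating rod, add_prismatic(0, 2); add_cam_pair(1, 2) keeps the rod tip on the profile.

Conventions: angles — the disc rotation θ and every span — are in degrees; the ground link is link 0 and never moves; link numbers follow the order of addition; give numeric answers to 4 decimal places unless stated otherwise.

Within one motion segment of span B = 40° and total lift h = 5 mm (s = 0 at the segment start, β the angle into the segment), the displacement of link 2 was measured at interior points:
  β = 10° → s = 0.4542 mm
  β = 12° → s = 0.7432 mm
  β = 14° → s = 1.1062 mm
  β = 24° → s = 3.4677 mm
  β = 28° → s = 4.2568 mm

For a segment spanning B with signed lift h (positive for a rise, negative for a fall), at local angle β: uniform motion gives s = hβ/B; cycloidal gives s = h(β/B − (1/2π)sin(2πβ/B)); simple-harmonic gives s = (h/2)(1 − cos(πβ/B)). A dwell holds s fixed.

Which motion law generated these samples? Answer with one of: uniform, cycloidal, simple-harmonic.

candidates at β/B = r: uniform s = h·r (linear in β); cycloidal s = h·(r − sin(2πr)/(2π)); simple-harmonic s = (h/2)(1 − cos(πr))
β=10°: printed 0.4542 | uniform 1.2500, cycloidal 0.4542, simple-harmonic 0.7322
β=12°: printed 0.7432 | uniform 1.5000, cycloidal 0.7432, simple-harmonic 1.0305
β=14°: printed 1.1062 | uniform 1.7500, cycloidal 1.1062, simple-harmonic 1.3650
β=24°: printed 3.4677 | uniform 3.0000, cycloidal 3.4677, simple-harmonic 3.2725
β=28°: printed 4.2568 | uniform 3.5000, cycloidal 4.2568, simple-harmonic 3.9695
only one law matches every sample → cycloidal

cycloidal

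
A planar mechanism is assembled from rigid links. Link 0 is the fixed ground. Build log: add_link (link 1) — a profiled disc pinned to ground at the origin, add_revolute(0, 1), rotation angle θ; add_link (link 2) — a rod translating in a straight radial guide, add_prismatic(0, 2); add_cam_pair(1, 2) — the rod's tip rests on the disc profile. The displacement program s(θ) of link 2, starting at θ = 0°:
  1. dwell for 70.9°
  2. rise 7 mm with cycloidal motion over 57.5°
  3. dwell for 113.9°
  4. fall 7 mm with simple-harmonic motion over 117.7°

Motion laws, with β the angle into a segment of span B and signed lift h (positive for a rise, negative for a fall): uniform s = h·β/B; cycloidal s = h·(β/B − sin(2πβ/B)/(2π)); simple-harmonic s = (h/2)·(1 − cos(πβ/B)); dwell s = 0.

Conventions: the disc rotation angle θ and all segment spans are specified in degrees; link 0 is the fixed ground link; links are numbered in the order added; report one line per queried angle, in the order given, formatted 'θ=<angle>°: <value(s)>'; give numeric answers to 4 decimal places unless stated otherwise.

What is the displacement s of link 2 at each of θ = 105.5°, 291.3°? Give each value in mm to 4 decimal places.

seg 1 [0°–70.9°] dwell: s stays 0.0000
seg 2 [70.9°–128.4°] cycloidal, h=7: θ=105.5° here. β=34.6, B=57.5. 7·(0.6017 − sin(2π·0.6017)/(2π)) = 4.8768 → s = 4.8768
seg 2 [70.9°–128.4°] cycloidal, h=7: full span → s += 7 → s = 7.0000
seg 3 [128.4°–242.3°] dwell: s stays 7.0000
seg 4 [242.3°–360°] simple-harmonic, h=-7: θ=291.3° here. β=49, B=117.7. -7/2·(1 − cos(π·0.4163)) = -2.5904 → s = 4.4096

θ=105.5°: 4.8768
θ=291.3°: 4.4096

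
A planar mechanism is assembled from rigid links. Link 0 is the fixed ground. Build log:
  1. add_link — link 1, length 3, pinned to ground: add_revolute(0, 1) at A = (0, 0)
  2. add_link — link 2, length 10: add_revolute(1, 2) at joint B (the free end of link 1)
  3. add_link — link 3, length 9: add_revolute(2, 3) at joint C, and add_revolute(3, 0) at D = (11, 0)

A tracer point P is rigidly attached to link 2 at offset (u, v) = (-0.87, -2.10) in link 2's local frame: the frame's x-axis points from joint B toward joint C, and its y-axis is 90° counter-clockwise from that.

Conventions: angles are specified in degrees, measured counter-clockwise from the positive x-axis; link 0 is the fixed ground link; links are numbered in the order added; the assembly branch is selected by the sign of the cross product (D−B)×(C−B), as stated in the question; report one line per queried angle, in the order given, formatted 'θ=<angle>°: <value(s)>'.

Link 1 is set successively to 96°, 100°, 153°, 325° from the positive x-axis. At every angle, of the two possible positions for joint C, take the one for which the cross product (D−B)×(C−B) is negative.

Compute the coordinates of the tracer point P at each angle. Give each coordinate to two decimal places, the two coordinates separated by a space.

A=(0,0), D=(11.00,0)
θ=96°: B = A + 3.00·(cos96°, sin96°) = (-0.3136, 2.9836)
θ=96°: |BD| = 11.7004
θ=96°: circle(B,10.00) ∩ circle(D,9.00): a=6.6621, h=7.4576
θ=96°:   candidates: C₊=(8.0300,8.4958) cross=87.257; C₋=(4.2266,-5.9263) cross=-87.257
θ=96°:   branch - wants cross < 0 → take C=(4.2266,-5.9263) (cross=-87.257)
θ=96°: ex = (C−B)/|BC| = (0.4540,-0.8910); ey = (0.8910,0.4540)
θ=96°: P = B + -0.87·ex + -2.10·ey = (-2.5797,2.8053)
θ=100°: B = A + 3.00·(cos100°, sin100°) = (-0.5209, 2.9544)
θ=100°: |BD| = 11.8937
θ=100°: circle(B,10.00) ∩ circle(D,9.00): a=6.7456, h=7.3822
θ=100°:   candidates: C₊=(7.8470,8.4296) cross=87.802; C₋=(4.1795,-5.8720) cross=-87.802
θ=100°:   branch - wants cross < 0 → take C=(4.1795,-5.8720) (cross=-87.802)
θ=100°: ex = (C−B)/|BC| = (0.4700,-0.8826); ey = (0.8826,0.4700)
θ=100°: P = B + -0.87·ex + -2.10·ey = (-2.7834,2.7352)
θ=153°: B = A + 3.00·(cos153°, sin153°) = (-2.6730, 1.3620)
θ=153°: |BD| = 13.7407
θ=153°: circle(B,10.00) ∩ circle(D,9.00): a=7.5617, h=6.5437
θ=153°:   candidates: C₊=(5.5001,7.1240) cross=89.915; C₋=(4.2029,-5.8990) cross=-89.915
θ=153°:   branch - wants cross < 0 → take C=(4.2029,-5.8990) (cross=-89.915)
θ=153°: ex = (C−B)/|BC| = (0.6876,-0.7261); ey = (0.7261,0.6876)
θ=153°: P = B + -0.87·ex + -2.10·ey = (-4.7960,0.5497)
θ=325°: B = A + 3.00·(cos325°, sin325°) = (2.4575, -1.7207)
θ=325°: |BD| = 8.7141
θ=325°: circle(B,10.00) ∩ circle(D,9.00): a=5.4472, h=8.3861
θ=325°:   candidates: C₊=(6.1415,7.5759) cross=73.078; C₋=(9.4534,-8.8661) cross=-73.078
θ=325°:   branch - wants cross < 0 → take C=(9.4534,-8.8661) (cross=-73.078)
θ=325°: ex = (C−B)/|BC| = (0.6996,-0.7145); ey = (0.7145,0.6996)
θ=325°: P = B + -0.87·ex + -2.10·ey = (0.3483,-2.5682)

θ=96°: -2.58 2.81
θ=100°: -2.78 2.74
θ=153°: -4.80 0.55
θ=325°: 0.35 -2.57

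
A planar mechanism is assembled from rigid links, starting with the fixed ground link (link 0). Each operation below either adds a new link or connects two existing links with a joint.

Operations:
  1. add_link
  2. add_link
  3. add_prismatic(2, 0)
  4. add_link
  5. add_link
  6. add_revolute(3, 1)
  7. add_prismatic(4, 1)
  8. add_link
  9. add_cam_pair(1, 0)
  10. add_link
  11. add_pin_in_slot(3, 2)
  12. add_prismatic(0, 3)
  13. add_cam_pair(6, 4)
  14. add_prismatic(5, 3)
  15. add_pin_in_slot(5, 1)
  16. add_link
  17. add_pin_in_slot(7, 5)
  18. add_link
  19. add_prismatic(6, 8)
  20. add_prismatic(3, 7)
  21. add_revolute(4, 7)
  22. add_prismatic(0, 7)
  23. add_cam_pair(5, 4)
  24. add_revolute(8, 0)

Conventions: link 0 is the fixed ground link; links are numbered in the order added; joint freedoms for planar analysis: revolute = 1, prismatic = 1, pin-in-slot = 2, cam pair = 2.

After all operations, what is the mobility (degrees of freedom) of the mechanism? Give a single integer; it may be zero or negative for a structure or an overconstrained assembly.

L=1 J1=0 J2=0
add link → L=2 J1=0 J2=0
add link → L=3 J1=0 J2=0
P@2,0 dof=1 J1 → L=3 J1=1 J2=0
add link → L=4 J1=1 J2=0
add link → L=5 J1=1 J2=0
R@3,1 dof=1 J1 → L=5 J1=2 J2=0
P@4,1 dof=1 J1 → L=5 J1=3 J2=0
add link → L=6 J1=3 J2=0
C@1,0 dof=2 J2 → L=6 J1=3 J2=1
add link → L=7 J1=3 J2=1
PS@3,2 dof=2 J2 → L=7 J1=3 J2=2
P@0,3 dof=1 J1 → L=7 J1=4 J2=2
C@6,4 dof=2 J2 → L=7 J1=4 J2=3
P@5,3 dof=1 J1 → L=7 J1=5 J2=3
PS@5,1 dof=2 J2 → L=7 J1=5 J2=4
add link → L=8 J1=5 J2=4
PS@7,5 dof=2 J2 → L=8 J1=5 J2=5
add link → L=9 J1=5 J2=5
P@6,8 dof=1 J1 → L=9 J1=6 J2=5
P@3,7 dof=1 J1 → L=9 J1=7 J2=5
R@4,7 dof=1 J1 → L=9 J1=8 J2=5
P@0,7 dof=1 J1 → L=9 J1=9 J2=5
C@5,4 dof=2 J2 → L=9 J1=9 J2=6
R@8,0 dof=1 J1 → L=9 J1=10 J2=6
M=3(L−1)−2J1−J2=3·8−2·10−6=-2

M = -2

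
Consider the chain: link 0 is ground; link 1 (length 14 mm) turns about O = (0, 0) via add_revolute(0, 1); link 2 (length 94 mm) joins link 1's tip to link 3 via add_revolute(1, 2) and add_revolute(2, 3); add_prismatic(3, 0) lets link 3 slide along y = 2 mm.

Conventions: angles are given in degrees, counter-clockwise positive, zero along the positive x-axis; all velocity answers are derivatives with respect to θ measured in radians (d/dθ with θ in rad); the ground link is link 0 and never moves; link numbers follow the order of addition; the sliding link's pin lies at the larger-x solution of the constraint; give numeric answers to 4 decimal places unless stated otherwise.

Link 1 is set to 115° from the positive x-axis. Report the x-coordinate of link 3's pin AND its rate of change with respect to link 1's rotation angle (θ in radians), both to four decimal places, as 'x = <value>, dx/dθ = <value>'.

geometry: r = 14 mm, L = 94 mm, e = 2 mm
crank pin P = (r cos θ, r sin θ) = (-5.916656, 12.688309)
h = r sin θ − e = 12.688309 − 2 = 10.688309
x = r cos θ + √(L² − h²) = -5.916656 + 93.390364 = 87.473708
dx/dθ = −r sin θ − h·r cos θ/√(L² − h²) (θ in radians; h = 10.688309) = -12.011162

x = 87.4737, dx/dθ = -12.0112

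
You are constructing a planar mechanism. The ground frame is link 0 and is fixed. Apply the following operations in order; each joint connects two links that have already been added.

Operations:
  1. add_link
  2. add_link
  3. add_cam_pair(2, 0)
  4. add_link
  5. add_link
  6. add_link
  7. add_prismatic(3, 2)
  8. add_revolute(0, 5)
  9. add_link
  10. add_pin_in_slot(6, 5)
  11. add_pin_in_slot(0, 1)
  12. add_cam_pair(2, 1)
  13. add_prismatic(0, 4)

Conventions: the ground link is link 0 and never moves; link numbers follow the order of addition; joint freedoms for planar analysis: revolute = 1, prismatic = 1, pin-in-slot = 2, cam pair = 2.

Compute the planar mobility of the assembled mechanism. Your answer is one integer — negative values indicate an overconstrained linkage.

ground; <1,0,0>
#1 <2,0,0>
#2 <3,0,0>
C:2↔0 J2 <3,0,1>
#3 <4,0,1>
#4 <5,0,1>
#5 <6,0,1>
P:3↔2 J1 <6,1,1>
R:0↔5 J1 <6,2,1>
#6 <7,2,1>
PS:6↔5 J2 <7,2,2>
PS:0↔1 J2 <7,2,3>
C:2↔1 J2 <7,2,4>
P:0↔4 J1 <7,3,4>
3×6 − 2×3 − 1×4 = 8

M = 8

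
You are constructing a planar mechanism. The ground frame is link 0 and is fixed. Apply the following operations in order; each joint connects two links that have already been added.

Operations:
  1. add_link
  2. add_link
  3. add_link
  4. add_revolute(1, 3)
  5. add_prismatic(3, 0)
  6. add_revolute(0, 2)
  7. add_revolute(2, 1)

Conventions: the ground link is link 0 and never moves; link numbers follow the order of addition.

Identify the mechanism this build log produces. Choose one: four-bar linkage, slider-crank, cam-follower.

links: 4 (incl. ground); joints: 3 revolute, 1 prismatic, 0 higher (cam) pair, forming one closed loop
4 links, 3 revolutes + 1 prismatic in one loop → slider-crank

slider-crank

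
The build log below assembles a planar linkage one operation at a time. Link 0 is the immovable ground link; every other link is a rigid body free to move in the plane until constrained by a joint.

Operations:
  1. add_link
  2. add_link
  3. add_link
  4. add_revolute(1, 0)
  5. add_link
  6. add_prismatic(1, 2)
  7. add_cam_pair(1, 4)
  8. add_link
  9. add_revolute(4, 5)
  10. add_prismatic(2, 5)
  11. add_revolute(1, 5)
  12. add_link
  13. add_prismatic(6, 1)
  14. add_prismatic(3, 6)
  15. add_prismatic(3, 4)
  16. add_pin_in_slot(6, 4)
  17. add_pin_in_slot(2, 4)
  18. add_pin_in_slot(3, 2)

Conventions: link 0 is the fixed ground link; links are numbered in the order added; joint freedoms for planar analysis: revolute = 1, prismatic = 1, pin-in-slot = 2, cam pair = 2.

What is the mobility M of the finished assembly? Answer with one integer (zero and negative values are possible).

link 0 = ground. State L|J1|J2 = 1|0|0
+link1  2|0|0
+link2  3|0|0
+link3  4|0|0
R(1,0) f=1→J1  4|1|0
+link4  5|1|0
P(1,2) f=1→J1  5|2|0
C(1,4) f=2→J2  5|2|1
+link5  6|2|1
R(4,5) f=1→J1  6|3|1
P(2,5) f=1→J1  6|4|1
R(1,5) f=1→J1  6|5|1
+link6  7|5|1
P(6,1) f=1→J1  7|6|1
P(3,6) f=1→J1  7|7|1
P(3,4) f=1→J1  7|8|1
PS(6,4) f=2→J2  7|8|2
PS(2,4) f=2→J2  7|8|3
PS(3,2) f=2→J2  7|8|4
M = 3(7−1)−2·8−4 = 18−16−4 = -2

M = -2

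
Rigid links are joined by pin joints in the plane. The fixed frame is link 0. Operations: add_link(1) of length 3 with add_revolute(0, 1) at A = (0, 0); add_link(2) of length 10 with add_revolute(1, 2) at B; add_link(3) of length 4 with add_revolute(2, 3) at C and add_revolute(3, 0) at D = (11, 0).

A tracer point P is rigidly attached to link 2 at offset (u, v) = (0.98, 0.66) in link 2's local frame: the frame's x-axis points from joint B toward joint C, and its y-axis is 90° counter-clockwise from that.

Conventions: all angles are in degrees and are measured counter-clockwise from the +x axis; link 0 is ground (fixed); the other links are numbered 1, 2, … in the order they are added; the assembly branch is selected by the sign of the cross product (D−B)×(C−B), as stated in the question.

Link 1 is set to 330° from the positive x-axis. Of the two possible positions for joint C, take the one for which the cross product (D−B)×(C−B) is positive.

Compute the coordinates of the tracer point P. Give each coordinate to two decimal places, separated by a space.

A=(0,0), D=(11.00,0)
B = A + 3.00·(cos330°, sin330°) = (2.5981, -1.5000)
|BD| = 8.5348
circle(B,10.00) ∩ circle(D,4.00): a=9.1884, h=3.9462
  candidates: C₊=(10.9499,3.9997) cross=33.680; C₋=(12.3370,-3.7699) cross=-33.680
  branch + wants cross > 0 → take C=(10.9499,3.9997) (cross=33.680)
ex = (C−B)/|BC| = (0.8352,0.5500); ey = (-0.5500,0.8352)
P = B + 0.98·ex + 0.66·ey = (3.0536,-0.4098)

3.05 -0.41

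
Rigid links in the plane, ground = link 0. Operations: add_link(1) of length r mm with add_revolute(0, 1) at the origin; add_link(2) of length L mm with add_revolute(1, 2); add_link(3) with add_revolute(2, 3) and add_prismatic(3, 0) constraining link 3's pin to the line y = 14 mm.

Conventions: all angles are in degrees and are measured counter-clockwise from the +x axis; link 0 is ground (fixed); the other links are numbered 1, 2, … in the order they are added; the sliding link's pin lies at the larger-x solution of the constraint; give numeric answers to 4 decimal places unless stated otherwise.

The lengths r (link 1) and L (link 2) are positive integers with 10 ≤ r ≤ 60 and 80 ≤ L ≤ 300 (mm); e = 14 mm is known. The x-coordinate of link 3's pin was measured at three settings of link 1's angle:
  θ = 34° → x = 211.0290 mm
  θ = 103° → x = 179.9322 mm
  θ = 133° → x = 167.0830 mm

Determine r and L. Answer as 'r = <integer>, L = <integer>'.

constraint per measurement: (x − r cos θ)² + (r sin θ − e)² = L²
subtracting the θ₁ and θ₂ equations cancels the r² and L² terms:
r = (x₁² − x₂²) / (2[(x₁cos θ₁ + e sin θ₁) − (x₂cos θ₂ + e sin θ₂)]) = 29.0000 → r = 29
L² = (x₁ − r cos θ₁)² + (r sin θ₁ − e)² = 34969.0179 → L = 187.0000 → L = 187
check at θ₃=133°: x = 167.0830 (printed 167.0830) ✓

r = 29, L = 187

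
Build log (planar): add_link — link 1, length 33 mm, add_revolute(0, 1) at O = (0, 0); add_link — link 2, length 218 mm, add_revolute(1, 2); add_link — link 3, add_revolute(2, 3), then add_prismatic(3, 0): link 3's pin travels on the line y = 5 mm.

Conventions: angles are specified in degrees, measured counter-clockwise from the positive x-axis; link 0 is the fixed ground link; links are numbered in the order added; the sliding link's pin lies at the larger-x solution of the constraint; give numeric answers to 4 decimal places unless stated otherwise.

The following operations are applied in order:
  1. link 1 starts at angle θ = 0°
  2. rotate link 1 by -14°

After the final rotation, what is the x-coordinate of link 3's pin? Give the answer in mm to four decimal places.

geometry: r = 33 mm, L = 218 mm, e = 5 mm; θ starts at 0°
rotate link 1 by -14°: θ ← 0° -14° = -14°
crank pin P = (r cos θ, r sin θ) = (32.019759, -7.983423)
h = r sin θ − e = -7.983423 − 5 = -12.983423
x = r cos θ + √(L² − h²) = 32.019759 + 217.613030 = 249.632789

249.6328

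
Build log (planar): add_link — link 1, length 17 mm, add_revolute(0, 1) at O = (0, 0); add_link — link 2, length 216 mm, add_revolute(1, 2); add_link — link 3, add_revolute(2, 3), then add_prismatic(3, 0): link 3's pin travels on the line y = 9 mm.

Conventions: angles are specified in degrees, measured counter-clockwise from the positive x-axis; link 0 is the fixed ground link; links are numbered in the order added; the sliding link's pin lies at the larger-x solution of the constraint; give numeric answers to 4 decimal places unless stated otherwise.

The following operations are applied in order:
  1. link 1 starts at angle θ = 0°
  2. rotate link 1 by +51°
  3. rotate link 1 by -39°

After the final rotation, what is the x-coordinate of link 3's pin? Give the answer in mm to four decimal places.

geometry: r = 17 mm, L = 216 mm, e = 9 mm; θ starts at 0°
rotate link 1 by +51°: θ ← 0° +51° = 51°
rotate link 1 by -39°: θ ← 51° -39° = 12°
crank pin P = (r cos θ, r sin θ) = (16.628509, 3.534499)
h = r sin θ − e = 3.534499 − 9 = -5.465501
x = r cos θ + √(L² − h²) = 16.628509 + 215.930841 = 232.559351

232.5594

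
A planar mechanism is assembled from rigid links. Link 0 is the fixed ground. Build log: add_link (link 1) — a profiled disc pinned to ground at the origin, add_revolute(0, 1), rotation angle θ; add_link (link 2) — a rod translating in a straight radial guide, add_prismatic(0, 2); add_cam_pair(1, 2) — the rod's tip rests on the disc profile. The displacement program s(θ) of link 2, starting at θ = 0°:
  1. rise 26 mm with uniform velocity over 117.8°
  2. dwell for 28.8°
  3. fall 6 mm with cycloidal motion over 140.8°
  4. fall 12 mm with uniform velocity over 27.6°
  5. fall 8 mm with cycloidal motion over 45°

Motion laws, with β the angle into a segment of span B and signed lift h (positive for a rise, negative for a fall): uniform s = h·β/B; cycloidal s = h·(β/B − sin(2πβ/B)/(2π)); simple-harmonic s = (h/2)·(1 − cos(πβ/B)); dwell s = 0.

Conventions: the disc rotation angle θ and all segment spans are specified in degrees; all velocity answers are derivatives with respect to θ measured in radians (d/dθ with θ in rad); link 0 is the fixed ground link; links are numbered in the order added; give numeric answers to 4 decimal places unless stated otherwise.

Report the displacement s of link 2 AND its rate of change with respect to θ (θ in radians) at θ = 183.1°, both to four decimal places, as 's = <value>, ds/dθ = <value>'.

seg 1 [0°–117.8°] uniform, h=26: full span → s += 26 → s = 26.0000
seg 2 [117.8°–146.6°] dwell: s stays 26.0000
seg 3 [146.6°–287.4°] cycloidal, h=-6: θ=183.1° here. β=36.5, B=140.8. -6·(0.2592 − sin(2π·0.2592)/(2π)) = -0.6021 → s = 25.3979
velocity in seg [146.6°–287.4°] (cycloidal), θ in radians: β = 36.5° = 0.6370 rad, B = 140.8° = 2.4574 rad; ds/dθ = (h/B)(1 − cos(2πβ/B)) = ((-6)/2.4574)(1 − cos(2π·0.2592)) = -2.583144 mm/rad

s = 25.3979, ds/dθ = -2.5831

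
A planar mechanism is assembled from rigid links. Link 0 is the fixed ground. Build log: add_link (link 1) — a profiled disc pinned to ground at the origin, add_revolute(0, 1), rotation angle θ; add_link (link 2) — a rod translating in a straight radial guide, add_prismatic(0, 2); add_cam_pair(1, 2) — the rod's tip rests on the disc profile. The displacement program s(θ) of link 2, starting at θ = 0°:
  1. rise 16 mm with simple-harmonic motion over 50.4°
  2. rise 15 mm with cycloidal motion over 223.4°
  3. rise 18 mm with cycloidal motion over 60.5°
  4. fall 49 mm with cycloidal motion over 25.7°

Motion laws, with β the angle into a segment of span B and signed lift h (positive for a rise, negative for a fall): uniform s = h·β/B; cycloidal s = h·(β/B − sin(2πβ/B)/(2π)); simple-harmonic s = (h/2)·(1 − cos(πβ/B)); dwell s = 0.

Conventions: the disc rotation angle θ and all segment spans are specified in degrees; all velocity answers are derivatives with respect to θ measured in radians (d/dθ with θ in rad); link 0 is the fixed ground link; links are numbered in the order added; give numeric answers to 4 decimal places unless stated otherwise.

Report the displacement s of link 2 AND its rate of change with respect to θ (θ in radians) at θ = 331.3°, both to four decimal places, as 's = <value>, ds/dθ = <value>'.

seg 1 [0°–50.4°] simple-harmonic, h=16: full span → s += 16 → s = 16.0000
seg 2 [50.4°–273.8°] cycloidal, h=15: full span → s += 15 → s = 31.0000
seg 3 [273.8°–334.3°] cycloidal, h=18: θ=331.3° here. β=57.5, B=60.5. 18·(0.9504 − sin(2π·0.9504)/(2π)) = 17.9856 → s = 48.9856
velocity in seg [273.8°–334.3°] (cycloidal), θ in radians: β = 57.5° = 1.0036 rad, B = 60.5° = 1.0559 rad; ds/dθ = (h/B)(1 − cos(2πβ/B)) = (18/1.0559)(1 − cos(2π·0.9504)) = 0.820702 mm/rad

s = 48.9856, ds/dθ = 0.8207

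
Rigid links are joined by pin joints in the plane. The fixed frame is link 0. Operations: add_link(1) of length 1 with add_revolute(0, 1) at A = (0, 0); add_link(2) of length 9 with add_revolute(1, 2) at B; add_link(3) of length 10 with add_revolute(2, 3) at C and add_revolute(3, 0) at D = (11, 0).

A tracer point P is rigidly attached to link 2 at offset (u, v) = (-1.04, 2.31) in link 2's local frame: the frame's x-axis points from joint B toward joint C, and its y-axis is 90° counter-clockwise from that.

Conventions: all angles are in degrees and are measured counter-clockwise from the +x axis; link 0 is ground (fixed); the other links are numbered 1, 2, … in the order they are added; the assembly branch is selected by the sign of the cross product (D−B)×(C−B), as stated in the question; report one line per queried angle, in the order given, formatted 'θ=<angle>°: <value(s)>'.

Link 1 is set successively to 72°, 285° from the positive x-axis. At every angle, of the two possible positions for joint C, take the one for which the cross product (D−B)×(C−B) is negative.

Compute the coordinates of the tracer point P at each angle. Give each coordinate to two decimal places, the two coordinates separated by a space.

A=(0,0), D=(11.00,0)
θ=72°: B = A + 1.00·(cos72°, sin72°) = (0.3090, 0.9511)
θ=72°: |BD| = 10.7332
θ=72°: circle(B,9.00) ∩ circle(D,10.00): a=4.4815, h=7.8049
θ=72°:   candidates: C₊=(5.4645,8.3281) cross=83.771; C₋=(4.0813,-7.2202) cross=-83.771
θ=72°:   branch - wants cross < 0 → take C=(4.0813,-7.2202) (cross=-83.771)
θ=72°: ex = (C−B)/|BC| = (0.4191,-0.9079); ey = (0.9079,0.4191)
θ=72°: P = B + -1.04·ex + 2.31·ey = (1.9704,2.8635)
θ=285°: B = A + 1.00·(cos285°, sin285°) = (0.2588, -0.9659)
θ=285°: |BD| = 10.7845
θ=285°: circle(B,9.00) ∩ circle(D,10.00): a=4.5114, h=7.7877
θ=285°:   candidates: C₊=(4.0545,7.1945) cross=83.986; C₋=(5.4496,-8.3182) cross=-83.986
θ=285°:   branch - wants cross < 0 → take C=(5.4496,-8.3182) (cross=-83.986)
θ=285°: ex = (C−B)/|BC| = (0.5767,-0.8169); ey = (0.8169,0.5767)
θ=285°: P = B + -1.04·ex + 2.31·ey = (1.5461,1.2160)

θ=72°: 1.97 2.86
θ=285°: 1.55 1.22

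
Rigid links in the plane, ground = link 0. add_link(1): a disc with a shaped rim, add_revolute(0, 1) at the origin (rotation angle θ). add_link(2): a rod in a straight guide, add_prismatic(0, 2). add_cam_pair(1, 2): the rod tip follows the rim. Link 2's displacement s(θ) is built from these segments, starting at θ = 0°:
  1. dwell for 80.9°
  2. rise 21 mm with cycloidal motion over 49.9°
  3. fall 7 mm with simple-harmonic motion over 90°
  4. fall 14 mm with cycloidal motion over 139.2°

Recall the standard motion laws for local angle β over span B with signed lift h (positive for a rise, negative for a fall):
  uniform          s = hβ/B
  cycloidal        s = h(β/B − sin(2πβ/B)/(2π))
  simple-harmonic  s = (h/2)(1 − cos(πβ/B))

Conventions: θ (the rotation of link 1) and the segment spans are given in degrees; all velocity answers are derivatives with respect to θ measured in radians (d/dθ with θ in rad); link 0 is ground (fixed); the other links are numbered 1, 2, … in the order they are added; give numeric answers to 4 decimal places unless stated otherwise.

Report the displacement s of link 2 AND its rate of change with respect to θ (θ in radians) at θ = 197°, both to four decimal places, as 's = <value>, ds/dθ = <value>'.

segment 1 (0° to 80.9°, dwell): s unchanged at 0.0000
segment 2 (80.9° to 130.8°, cycloidal, h = 21) is passed completely: s = 0.0000 + (21) = 21.0000
θ = 197° falls in segment 3 (130.8° to 220.8°, simple-harmonic, h = -7): β = 197 − 130.8 = 66.2°, B = 90°; Δs = -7/2·(1 − cos(π·0.7356)) = -5.8601; s = 21.0000 − 5.8601 = 15.1399
velocity in seg [130.8°–220.8°] (simple-harmonic), θ in radians: β = 66.2° = 1.1554 rad, B = 90° = 1.5708 rad; ds/dθ = (πh/(2B)) sin(πβ/B) = (π·(-7)/(2·1.5708)) sin(π·0.7356) = -5.169187 mm/rad

s = 15.1399, ds/dθ = -5.1692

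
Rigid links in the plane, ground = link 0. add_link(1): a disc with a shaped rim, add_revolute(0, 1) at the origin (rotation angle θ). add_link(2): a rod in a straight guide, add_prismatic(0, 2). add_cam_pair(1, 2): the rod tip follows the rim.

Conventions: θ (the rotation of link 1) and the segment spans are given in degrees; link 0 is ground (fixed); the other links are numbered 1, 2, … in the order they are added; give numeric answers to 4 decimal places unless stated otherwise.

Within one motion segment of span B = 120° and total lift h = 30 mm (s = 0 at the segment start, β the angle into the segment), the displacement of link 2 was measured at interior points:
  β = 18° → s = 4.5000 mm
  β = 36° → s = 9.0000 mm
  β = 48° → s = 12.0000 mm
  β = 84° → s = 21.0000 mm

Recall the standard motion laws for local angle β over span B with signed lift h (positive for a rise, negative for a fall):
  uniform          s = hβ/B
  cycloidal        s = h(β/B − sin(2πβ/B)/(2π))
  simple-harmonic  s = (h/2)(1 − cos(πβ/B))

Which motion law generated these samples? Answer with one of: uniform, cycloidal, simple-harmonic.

candidates at β/B = r: uniform s = h·r (linear in β); cycloidal s = h·(r − sin(2πr)/(2π)); simple-harmonic s = (h/2)(1 − cos(πr))
β=18°: printed 4.5000 | uniform 4.5000, cycloidal 0.6372, simple-harmonic 1.6349
β=36°: printed 9.0000 | uniform 9.0000, cycloidal 4.4590, simple-harmonic 6.1832
β=48°: printed 12.0000 | uniform 12.0000, cycloidal 9.1935, simple-harmonic 10.3647
β=84°: printed 21.0000 | uniform 21.0000, cycloidal 25.5410, simple-harmonic 23.8168
only one law matches every sample → uniform

uniform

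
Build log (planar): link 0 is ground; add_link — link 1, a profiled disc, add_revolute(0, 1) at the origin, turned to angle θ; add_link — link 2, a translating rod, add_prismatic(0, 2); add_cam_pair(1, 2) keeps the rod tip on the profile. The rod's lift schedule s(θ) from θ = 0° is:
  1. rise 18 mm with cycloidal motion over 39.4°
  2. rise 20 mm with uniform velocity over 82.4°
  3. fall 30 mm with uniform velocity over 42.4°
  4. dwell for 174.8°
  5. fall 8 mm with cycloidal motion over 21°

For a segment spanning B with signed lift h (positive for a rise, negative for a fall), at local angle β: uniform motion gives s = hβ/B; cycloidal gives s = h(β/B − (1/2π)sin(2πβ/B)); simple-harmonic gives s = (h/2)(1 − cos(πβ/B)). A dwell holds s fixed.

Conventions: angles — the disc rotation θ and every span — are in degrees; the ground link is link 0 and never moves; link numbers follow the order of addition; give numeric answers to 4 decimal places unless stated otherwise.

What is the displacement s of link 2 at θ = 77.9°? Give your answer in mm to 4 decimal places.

seg 1 [0°–39.4°] cycloidal, h=18: full span → s += 18 → s = 18.0000
seg 2 [39.4°–121.8°] uniform, h=20: θ=77.9° here. β=38.5, B=82.4. 20·38.5/82.4 = 9.3447 → s = 27.3447

27.3447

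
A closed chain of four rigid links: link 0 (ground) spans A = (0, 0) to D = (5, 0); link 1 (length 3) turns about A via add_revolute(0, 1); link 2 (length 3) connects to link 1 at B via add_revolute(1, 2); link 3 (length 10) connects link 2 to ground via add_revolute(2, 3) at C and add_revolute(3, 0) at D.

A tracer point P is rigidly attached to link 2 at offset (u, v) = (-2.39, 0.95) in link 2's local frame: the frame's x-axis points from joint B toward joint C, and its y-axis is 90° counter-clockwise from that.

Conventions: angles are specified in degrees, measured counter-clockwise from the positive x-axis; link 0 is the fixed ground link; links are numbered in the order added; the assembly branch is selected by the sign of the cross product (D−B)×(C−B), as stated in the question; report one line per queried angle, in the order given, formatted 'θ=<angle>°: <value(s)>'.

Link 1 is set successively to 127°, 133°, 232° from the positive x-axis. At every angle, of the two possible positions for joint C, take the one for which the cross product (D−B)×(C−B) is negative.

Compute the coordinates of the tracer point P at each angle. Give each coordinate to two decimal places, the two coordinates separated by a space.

A=(0,0), D=(5.00,0)
θ=127°: B = A + 3.00·(cos127°, sin127°) = (-1.8054, 2.3959)
θ=127°: |BD| = 7.2149
θ=127°: circle(B,3.00) ∩ circle(D,10.00): a=-2.6990, h=1.3098
θ=127°:   candidates: C₊=(-3.9163,4.5276) cross=9.450; C₋=(-4.7862,2.0567) cross=-9.450
θ=127°:   branch - wants cross < 0 → take C=(-4.7862,2.0567) (cross=-9.450)
θ=127°: ex = (C−B)/|BC| = (-0.9936,-0.1131); ey = (0.1131,-0.9936)
θ=127°: P = B + -2.39·ex + 0.95·ey = (0.6766,1.7222)
θ=133°: B = A + 3.00·(cos133°, sin133°) = (-2.0460, 2.1941)
θ=133°: |BD| = 7.3797
θ=133°: circle(B,3.00) ∩ circle(D,10.00): a=-2.4757, h=1.6944
θ=133°:   candidates: C₊=(-3.9060,4.5479) cross=12.504; C₋=(-4.9135,1.3124) cross=-12.504
θ=133°:   branch - wants cross < 0 → take C=(-4.9135,1.3124) (cross=-12.504)
θ=133°: ex = (C−B)/|BC| = (-0.9558,-0.2939); ey = (0.2939,-0.9558)
θ=133°: P = B + -2.39·ex + 0.95·ey = (0.5177,1.9884)
θ=232°: B = A + 3.00·(cos232°, sin232°) = (-1.8470, -2.3640)
θ=232°: |BD| = 7.2436
θ=232°: circle(B,3.00) ∩ circle(D,10.00): a=-2.6596, h=1.3880
θ=232°:   candidates: C₊=(-4.8139,-1.9200) cross=10.054; C₋=(-3.9080,-4.5440) cross=-10.054
θ=232°:   branch - wants cross < 0 → take C=(-3.9080,-4.5440) (cross=-10.054)
θ=232°: ex = (C−B)/|BC| = (-0.6870,-0.7267); ey = (0.7267,-0.6870)
θ=232°: P = B + -2.39·ex + 0.95·ey = (0.4853,-1.2800)

θ=127°: 0.68 1.72
θ=133°: 0.52 1.99
θ=232°: 0.49 -1.28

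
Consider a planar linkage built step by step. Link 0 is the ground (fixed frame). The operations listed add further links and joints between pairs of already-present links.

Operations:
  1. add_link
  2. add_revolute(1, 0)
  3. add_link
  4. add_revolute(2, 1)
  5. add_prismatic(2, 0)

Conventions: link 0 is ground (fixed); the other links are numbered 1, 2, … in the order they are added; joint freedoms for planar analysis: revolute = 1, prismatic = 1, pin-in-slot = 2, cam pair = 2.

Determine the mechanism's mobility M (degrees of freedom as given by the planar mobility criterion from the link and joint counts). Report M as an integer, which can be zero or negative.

link 0 = ground. State L|J1|J2 = 1|0|0
+link1  2|0|0
R(1,0) f=1→J1  2|1|0
+link2  3|1|0
R(2,1) f=1→J1  3|2|0
P(2,0) f=1→J1  3|3|0
M = 3(3−1)−2·3−0 = 6−6−0 = 0

M = 0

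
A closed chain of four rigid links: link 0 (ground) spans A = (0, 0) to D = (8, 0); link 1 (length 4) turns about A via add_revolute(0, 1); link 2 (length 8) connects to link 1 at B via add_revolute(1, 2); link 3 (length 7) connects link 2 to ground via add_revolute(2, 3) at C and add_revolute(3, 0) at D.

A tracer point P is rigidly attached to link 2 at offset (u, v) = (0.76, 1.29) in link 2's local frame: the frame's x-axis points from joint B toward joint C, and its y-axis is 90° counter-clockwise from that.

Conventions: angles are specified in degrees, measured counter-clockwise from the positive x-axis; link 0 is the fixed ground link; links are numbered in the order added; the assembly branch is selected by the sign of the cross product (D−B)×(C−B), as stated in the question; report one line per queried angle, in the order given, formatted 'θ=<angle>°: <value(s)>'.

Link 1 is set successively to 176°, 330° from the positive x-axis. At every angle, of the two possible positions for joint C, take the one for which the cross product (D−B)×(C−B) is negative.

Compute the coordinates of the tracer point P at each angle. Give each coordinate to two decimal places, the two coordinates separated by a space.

A=(0,0), D=(8.00,0)
θ=176°: B = A + 4.00·(cos176°, sin176°) = (-3.9903, 0.2790)
θ=176°: |BD| = 11.9935
θ=176°: circle(B,8.00) ∩ circle(D,7.00): a=6.6221, h=4.4886
θ=176°:   candidates: C₊=(2.7345,4.6124) cross=53.835; C₋=(2.5256,-4.3625) cross=-53.835
θ=176°:   branch - wants cross < 0 → take C=(2.5256,-4.3625) (cross=-53.835)
θ=176°: ex = (C−B)/|BC| = (0.8145,-0.5802); ey = (0.5802,0.8145)
θ=176°: P = B + 0.76·ex + 1.29·ey = (-2.6228,0.8888)
θ=330°: B = A + 4.00·(cos330°, sin330°) = (3.4641, -2.0000)
θ=330°: |BD| = 4.9573
θ=330°: circle(B,8.00) ∩ circle(D,7.00): a=3.9916, h=6.9331
θ=330°:   candidates: C₊=(4.3192,5.9542) cross=34.369; C₋=(9.9135,-6.7334) cross=-34.369
θ=330°:   branch - wants cross < 0 → take C=(9.9135,-6.7334) (cross=-34.369)
θ=330°: ex = (C−B)/|BC| = (0.8062,-0.5917); ey = (0.5917,0.8062)
θ=330°: P = B + 0.76·ex + 1.29·ey = (4.8401,-1.4097)

θ=176°: -2.62 0.89
θ=330°: 4.84 -1.41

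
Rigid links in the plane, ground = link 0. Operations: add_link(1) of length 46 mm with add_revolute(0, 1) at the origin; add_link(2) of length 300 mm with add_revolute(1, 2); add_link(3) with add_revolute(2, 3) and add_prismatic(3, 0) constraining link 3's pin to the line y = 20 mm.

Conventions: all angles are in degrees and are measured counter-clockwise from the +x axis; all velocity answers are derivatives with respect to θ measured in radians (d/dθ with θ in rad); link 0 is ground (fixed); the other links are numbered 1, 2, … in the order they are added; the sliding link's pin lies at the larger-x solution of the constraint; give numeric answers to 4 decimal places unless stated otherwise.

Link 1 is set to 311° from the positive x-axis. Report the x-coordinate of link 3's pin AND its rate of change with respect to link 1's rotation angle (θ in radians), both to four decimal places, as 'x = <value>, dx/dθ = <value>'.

geometry: r = 46 mm, L = 300 mm, e = 20 mm
crank pin P = (r cos θ, r sin θ) = (30.178715, -34.716641)
h = r sin θ − e = -34.716641 − 20 = -54.716641
x = r cos θ + √(L² − h²) = 30.178715 + 294.967946 = 325.146661
dx/dθ = −r sin θ − h·r cos θ/√(L² − h²) (θ in radians; h = -54.716641) = 40.314801

x = 325.1467, dx/dθ = 40.3148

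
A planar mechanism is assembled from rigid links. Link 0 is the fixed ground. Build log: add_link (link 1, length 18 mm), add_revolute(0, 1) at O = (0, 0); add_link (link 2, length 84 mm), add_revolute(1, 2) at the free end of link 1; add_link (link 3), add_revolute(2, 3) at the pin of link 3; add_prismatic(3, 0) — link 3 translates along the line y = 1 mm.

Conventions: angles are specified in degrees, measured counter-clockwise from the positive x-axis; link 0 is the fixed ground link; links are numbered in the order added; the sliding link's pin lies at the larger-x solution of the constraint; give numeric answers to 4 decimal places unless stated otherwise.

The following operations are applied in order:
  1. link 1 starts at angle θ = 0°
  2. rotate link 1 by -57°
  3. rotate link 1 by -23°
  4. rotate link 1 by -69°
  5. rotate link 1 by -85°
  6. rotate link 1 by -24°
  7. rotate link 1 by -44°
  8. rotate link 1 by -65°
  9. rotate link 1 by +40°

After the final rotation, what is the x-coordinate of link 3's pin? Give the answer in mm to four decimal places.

geometry: r = 18 mm, L = 84 mm, e = 1 mm; θ starts at 0°
rotate link 1 by -57°: θ ← 0° -57° = -57°
rotate link 1 by -23°: θ ← -57° -23° = -80°
rotate link 1 by -69°: θ ← -80° -69° = -149°
rotate link 1 by -85°: θ ← -149° -85° = -234°
rotate link 1 by -24°: θ ← -234° -24° = -258°
rotate link 1 by -44°: θ ← -258° -44° = -302°
rotate link 1 by -65°: θ ← -302° -65° = -367°
rotate link 1 by +40°: θ ← -367° +40° = -327°
crank pin P = (r cos θ, r sin θ) = (15.096070, 9.803503)
h = r sin θ − e = 9.803503 − 1 = 8.803503
x = r cos θ + √(L² − h²) = 15.096070 + 83.537407 = 98.633477

98.6335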